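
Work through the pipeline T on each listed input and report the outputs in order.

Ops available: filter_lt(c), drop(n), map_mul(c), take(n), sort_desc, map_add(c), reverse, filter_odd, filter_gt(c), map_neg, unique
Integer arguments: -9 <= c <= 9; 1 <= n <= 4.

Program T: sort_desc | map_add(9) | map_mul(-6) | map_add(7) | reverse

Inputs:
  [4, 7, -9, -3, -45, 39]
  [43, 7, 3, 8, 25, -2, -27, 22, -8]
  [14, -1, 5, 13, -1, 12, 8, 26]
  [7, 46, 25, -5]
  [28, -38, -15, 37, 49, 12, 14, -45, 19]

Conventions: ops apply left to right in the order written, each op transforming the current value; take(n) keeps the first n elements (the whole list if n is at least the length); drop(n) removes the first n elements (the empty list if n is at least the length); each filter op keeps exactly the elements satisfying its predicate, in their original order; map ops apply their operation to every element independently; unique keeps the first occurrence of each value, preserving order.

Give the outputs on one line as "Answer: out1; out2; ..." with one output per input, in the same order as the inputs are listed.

Execution, op by op:
  [4, 7, -9, -3, -45, 39] -> [39, 7, 4, -3, -9, -45] -> [48, 16, 13, 6, 0, -36] -> [-288, -96, -78, -36, 0, 216] -> [-281, -89, -71, -29, 7, 223] -> [223, 7, -29, -71, -89, -281]
  [43, 7, 3, 8, 25, -2, -27, 22, -8] -> [43, 25, 22, 8, 7, 3, -2, -8, -27] -> [52, 34, 31, 17, 16, 12, 7, 1, -18] -> [-312, -204, -186, -102, -96, -72, -42, -6, 108] -> [-305, -197, -179, -95, -89, -65, -35, 1, 115] -> [115, 1, -35, -65, -89, -95, -179, -197, -305]
  [14, -1, 5, 13, -1, 12, 8, 26] -> [26, 14, 13, 12, 8, 5, -1, -1] -> [35, 23, 22, 21, 17, 14, 8, 8] -> [-210, -138, -132, -126, -102, -84, -48, -48] -> [-203, -131, -125, -119, -95, -77, -41, -41] -> [-41, -41, -77, -95, -119, -125, -131, -203]
  [7, 46, 25, -5] -> [46, 25, 7, -5] -> [55, 34, 16, 4] -> [-330, -204, -96, -24] -> [-323, -197, -89, -17] -> [-17, -89, -197, -323]
  [28, -38, -15, 37, 49, 12, 14, -45, 19] -> [49, 37, 28, 19, 14, 12, -15, -38, -45] -> [58, 46, 37, 28, 23, 21, -6, -29, -36] -> [-348, -276, -222, -168, -138, -126, 36, 174, 216] -> [-341, -269, -215, -161, -131, -119, 43, 181, 223] -> [223, 181, 43, -119, -131, -161, -215, -269, -341]

[223, 7, -29, -71, -89, -281]; [115, 1, -35, -65, -89, -95, -179, -197, -305]; [-41, -41, -77, -95, -119, -125, -131, -203]; [-17, -89, -197, -323]; [223, 181, 43, -119, -131, -161, -215, -269, -341]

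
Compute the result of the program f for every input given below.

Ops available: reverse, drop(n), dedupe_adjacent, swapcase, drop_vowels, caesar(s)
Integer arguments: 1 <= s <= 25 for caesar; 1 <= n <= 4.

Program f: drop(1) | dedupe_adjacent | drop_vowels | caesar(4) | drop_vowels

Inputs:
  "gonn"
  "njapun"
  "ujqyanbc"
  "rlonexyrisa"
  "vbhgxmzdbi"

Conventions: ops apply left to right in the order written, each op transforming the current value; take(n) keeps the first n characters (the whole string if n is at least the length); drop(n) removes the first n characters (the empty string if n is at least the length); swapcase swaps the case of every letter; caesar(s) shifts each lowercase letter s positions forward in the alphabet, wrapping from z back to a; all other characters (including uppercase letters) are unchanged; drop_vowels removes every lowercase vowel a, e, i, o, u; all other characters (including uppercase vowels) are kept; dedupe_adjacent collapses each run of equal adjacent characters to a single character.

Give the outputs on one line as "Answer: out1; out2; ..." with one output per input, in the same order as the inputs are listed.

"r"; "ntr"; "ncrfg"; "prbcvw"; "flkbqdhf"

Execution, op by op:
  "gonn" -> "onn" -> "on" -> "n" -> "r" -> "r"
  "njapun" -> "japun" -> "japun" -> "jpn" -> "ntr" -> "ntr"
  "ujqyanbc" -> "jqyanbc" -> "jqyanbc" -> "jqynbc" -> "nucrfg" -> "ncrfg"
  "rlonexyrisa" -> "lonexyrisa" -> "lonexyrisa" -> "lnxyrs" -> "prbcvw" -> "prbcvw"
  "vbhgxmzdbi" -> "bhgxmzdbi" -> "bhgxmzdbi" -> "bhgxmzdb" -> "flkbqdhf" -> "flkbqdhf"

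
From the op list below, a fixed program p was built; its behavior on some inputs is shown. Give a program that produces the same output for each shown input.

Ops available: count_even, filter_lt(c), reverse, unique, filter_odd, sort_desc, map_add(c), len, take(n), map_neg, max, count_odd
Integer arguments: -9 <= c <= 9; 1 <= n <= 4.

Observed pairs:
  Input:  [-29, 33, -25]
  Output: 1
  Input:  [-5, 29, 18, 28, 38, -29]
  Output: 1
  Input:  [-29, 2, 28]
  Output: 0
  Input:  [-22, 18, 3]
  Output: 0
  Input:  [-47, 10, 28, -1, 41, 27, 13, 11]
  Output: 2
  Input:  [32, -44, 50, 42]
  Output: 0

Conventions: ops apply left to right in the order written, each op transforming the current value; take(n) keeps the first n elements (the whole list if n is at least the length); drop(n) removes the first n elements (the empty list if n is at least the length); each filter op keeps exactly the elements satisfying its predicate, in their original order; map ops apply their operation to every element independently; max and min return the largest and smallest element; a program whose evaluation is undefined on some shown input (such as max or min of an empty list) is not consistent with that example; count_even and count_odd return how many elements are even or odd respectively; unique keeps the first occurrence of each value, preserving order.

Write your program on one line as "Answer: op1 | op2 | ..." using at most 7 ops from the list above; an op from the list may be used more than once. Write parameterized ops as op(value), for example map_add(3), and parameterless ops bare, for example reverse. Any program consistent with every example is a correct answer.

filter_odd | take(4) | map_neg | sort_desc | filter_lt(-7) | count_odd

Check, running the answer program on each example:
  [-29, 33, -25] -> [-29, 33, -25] -> [-29, 33, -25] -> [29, -33, 25] -> [29, 25, -33] -> [-33] -> 1
  [-5, 29, 18, 28, 38, -29] -> [-5, 29, -29] -> [-5, 29, -29] -> [5, -29, 29] -> [29, 5, -29] -> [-29] -> 1
  [-29, 2, 28] -> [-29] -> [-29] -> [29] -> [29] -> [] -> 0
  [-22, 18, 3] -> [3] -> [3] -> [-3] -> [-3] -> [] -> 0
  [-47, 10, 28, -1, 41, 27, 13, 11] -> [-47, -1, 41, 27, 13, 11] -> [-47, -1, 41, 27] -> [47, 1, -41, -27] -> [47, 1, -27, -41] -> [-27, -41] -> 2
  [32, -44, 50, 42] -> [] -> [] -> [] -> [] -> [] -> 0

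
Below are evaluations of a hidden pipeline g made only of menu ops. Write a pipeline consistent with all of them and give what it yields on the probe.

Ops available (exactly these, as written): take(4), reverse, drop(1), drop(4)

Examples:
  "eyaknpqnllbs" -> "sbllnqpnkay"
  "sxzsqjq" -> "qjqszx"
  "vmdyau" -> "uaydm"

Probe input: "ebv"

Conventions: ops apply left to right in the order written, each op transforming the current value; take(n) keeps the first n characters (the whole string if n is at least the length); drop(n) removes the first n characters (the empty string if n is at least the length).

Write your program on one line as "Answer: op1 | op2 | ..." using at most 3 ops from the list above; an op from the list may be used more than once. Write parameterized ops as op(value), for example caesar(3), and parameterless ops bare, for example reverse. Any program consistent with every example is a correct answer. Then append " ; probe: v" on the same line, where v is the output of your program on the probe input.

drop(1) | reverse ; probe: "vb"

Check, running the answer program on each example:
  "eyaknpqnllbs" -> "yaknpqnllbs" -> "sbllnqpnkay"
  "sxzsqjq" -> "xzsqjq" -> "qjqszx"
  "vmdyau" -> "mdyau" -> "uaydm"
  probe: "ebv" -> "bv" -> "vb"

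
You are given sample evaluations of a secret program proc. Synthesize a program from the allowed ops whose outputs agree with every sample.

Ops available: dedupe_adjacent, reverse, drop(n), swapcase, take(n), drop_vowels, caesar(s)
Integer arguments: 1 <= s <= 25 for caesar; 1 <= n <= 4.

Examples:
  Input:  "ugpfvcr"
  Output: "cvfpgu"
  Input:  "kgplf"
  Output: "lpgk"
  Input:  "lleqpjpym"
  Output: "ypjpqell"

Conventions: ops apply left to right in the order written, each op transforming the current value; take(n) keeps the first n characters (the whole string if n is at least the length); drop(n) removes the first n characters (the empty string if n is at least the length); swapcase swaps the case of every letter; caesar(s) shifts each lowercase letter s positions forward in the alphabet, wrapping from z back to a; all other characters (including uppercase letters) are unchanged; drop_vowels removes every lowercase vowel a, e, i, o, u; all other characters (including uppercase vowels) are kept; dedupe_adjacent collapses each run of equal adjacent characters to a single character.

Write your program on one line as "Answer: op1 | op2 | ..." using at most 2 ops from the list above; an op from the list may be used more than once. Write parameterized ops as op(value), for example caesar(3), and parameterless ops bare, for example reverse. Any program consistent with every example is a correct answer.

reverse | drop(1)

Check, running the answer program on each example:
  "ugpfvcr" -> "rcvfpgu" -> "cvfpgu"
  "kgplf" -> "flpgk" -> "lpgk"
  "lleqpjpym" -> "mypjpqell" -> "ypjpqell"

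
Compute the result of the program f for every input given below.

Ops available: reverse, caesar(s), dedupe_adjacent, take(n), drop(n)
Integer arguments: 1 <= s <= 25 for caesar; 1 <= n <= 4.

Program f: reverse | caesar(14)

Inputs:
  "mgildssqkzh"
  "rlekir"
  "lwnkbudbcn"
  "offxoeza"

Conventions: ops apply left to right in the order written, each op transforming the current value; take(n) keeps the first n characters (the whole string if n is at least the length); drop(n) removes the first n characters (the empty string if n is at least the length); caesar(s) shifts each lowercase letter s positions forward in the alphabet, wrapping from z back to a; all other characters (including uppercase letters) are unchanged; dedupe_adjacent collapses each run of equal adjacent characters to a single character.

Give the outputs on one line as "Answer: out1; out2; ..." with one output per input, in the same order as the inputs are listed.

"vnyeggrzwua"; "fwyszf"; "bqpripybkz"; "onsclttc"

Execution, op by op:
  "mgildssqkzh" -> "hzkqssdligm" -> "vnyeggrzwua"
  "rlekir" -> "rikelr" -> "fwyszf"
  "lwnkbudbcn" -> "ncbdubknwl" -> "bqpripybkz"
  "offxoeza" -> "azeoxffo" -> "onsclttc"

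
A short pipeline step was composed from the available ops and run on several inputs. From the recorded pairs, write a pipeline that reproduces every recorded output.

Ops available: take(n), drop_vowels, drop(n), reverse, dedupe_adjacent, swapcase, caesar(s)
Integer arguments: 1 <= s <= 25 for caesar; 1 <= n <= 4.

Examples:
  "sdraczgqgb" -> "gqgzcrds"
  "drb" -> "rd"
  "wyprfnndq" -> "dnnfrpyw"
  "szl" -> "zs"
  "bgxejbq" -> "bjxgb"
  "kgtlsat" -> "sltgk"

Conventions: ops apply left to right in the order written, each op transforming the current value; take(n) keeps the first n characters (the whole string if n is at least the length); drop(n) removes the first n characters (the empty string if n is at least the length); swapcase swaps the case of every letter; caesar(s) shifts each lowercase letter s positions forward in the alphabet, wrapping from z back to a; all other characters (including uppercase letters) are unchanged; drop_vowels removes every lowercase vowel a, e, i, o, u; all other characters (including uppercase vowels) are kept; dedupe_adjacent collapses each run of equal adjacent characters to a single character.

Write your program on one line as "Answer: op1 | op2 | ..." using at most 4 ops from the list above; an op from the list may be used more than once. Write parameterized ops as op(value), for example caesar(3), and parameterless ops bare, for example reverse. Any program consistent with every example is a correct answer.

reverse | drop_vowels | drop(1)

Check, running the answer program on each example:
  "sdraczgqgb" -> "bgqgzcards" -> "bgqgzcrds" -> "gqgzcrds"
  "drb" -> "brd" -> "brd" -> "rd"
  "wyprfnndq" -> "qdnnfrpyw" -> "qdnnfrpyw" -> "dnnfrpyw"
  "szl" -> "lzs" -> "lzs" -> "zs"
  "bgxejbq" -> "qbjexgb" -> "qbjxgb" -> "bjxgb"
  "kgtlsat" -> "tasltgk" -> "tsltgk" -> "sltgk"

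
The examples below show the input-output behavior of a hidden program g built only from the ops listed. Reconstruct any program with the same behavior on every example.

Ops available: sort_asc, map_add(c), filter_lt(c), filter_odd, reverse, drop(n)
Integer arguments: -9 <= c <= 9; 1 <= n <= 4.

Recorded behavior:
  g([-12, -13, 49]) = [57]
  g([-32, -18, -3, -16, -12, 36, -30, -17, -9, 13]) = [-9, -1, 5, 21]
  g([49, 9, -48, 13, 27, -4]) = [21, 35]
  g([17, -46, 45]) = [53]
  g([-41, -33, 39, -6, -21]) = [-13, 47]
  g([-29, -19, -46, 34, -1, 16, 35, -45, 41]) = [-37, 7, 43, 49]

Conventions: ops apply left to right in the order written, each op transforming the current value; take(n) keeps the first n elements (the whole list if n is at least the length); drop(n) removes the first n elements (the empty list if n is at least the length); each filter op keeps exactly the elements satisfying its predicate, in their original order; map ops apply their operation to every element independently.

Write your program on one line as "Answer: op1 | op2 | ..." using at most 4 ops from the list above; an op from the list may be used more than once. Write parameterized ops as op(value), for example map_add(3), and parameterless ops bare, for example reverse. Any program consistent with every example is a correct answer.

map_add(8) | drop(2) | sort_asc | filter_odd

Check, running the answer program on each example:
  [-12, -13, 49] -> [-4, -5, 57] -> [57] -> [57] -> [57]
  [-32, -18, -3, -16, -12, 36, -30, -17, -9, 13] -> [-24, -10, 5, -8, -4, 44, -22, -9, -1, 21] -> [5, -8, -4, 44, -22, -9, -1, 21] -> [-22, -9, -8, -4, -1, 5, 21, 44] -> [-9, -1, 5, 21]
  [49, 9, -48, 13, 27, -4] -> [57, 17, -40, 21, 35, 4] -> [-40, 21, 35, 4] -> [-40, 4, 21, 35] -> [21, 35]
  [17, -46, 45] -> [25, -38, 53] -> [53] -> [53] -> [53]
  [-41, -33, 39, -6, -21] -> [-33, -25, 47, 2, -13] -> [47, 2, -13] -> [-13, 2, 47] -> [-13, 47]
  [-29, -19, -46, 34, -1, 16, 35, -45, 41] -> [-21, -11, -38, 42, 7, 24, 43, -37, 49] -> [-38, 42, 7, 24, 43, -37, 49] -> [-38, -37, 7, 24, 42, 43, 49] -> [-37, 7, 43, 49]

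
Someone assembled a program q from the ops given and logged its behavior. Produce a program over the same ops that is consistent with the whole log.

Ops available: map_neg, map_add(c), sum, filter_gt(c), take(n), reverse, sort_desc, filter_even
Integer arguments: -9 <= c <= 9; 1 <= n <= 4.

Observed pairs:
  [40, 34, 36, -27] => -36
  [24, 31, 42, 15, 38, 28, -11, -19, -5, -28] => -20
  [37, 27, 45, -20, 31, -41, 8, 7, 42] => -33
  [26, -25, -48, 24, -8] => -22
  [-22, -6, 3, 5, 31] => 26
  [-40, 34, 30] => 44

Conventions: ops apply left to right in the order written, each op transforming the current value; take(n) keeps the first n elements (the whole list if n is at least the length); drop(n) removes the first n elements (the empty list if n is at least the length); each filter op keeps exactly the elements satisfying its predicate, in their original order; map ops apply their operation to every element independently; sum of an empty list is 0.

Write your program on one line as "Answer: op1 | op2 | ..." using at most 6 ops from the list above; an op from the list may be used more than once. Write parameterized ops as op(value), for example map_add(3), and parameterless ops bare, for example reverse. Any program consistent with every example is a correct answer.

map_add(-4) | map_neg | take(2) | take(1) | sum

Check, running the answer program on each example:
  [40, 34, 36, -27] -> [36, 30, 32, -31] -> [-36, -30, -32, 31] -> [-36, -30] -> [-36] -> -36
  [24, 31, 42, 15, 38, 28, -11, -19, -5, -28] -> [20, 27, 38, 11, 34, 24, -15, -23, -9, -32] -> [-20, -27, -38, -11, -34, -24, 15, 23, 9, 32] -> [-20, -27] -> [-20] -> -20
  [37, 27, 45, -20, 31, -41, 8, 7, 42] -> [33, 23, 41, -24, 27, -45, 4, 3, 38] -> [-33, -23, -41, 24, -27, 45, -4, -3, -38] -> [-33, -23] -> [-33] -> -33
  [26, -25, -48, 24, -8] -> [22, -29, -52, 20, -12] -> [-22, 29, 52, -20, 12] -> [-22, 29] -> [-22] -> -22
  [-22, -6, 3, 5, 31] -> [-26, -10, -1, 1, 27] -> [26, 10, 1, -1, -27] -> [26, 10] -> [26] -> 26
  [-40, 34, 30] -> [-44, 30, 26] -> [44, -30, -26] -> [44, -30] -> [44] -> 44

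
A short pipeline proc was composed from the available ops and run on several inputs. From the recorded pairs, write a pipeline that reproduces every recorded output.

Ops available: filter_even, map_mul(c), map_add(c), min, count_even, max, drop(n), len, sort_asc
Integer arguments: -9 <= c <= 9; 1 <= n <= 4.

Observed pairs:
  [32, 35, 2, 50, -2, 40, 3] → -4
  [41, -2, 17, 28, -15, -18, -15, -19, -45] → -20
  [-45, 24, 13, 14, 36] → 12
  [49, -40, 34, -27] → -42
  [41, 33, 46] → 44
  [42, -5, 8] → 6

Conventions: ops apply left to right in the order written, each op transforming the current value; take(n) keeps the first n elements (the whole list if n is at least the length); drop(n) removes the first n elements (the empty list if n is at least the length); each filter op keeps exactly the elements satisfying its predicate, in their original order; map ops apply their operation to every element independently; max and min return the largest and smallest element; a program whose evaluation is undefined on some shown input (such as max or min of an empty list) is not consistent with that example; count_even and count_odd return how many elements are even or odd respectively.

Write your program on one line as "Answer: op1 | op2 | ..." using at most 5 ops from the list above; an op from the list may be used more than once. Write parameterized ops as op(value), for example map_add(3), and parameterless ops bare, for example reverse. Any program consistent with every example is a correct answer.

sort_asc | filter_even | map_add(-2) | min

Check, running the answer program on each example:
  [32, 35, 2, 50, -2, 40, 3] -> [-2, 2, 3, 32, 35, 40, 50] -> [-2, 2, 32, 40, 50] -> [-4, 0, 30, 38, 48] -> -4
  [41, -2, 17, 28, -15, -18, -15, -19, -45] -> [-45, -19, -18, -15, -15, -2, 17, 28, 41] -> [-18, -2, 28] -> [-20, -4, 26] -> -20
  [-45, 24, 13, 14, 36] -> [-45, 13, 14, 24, 36] -> [14, 24, 36] -> [12, 22, 34] -> 12
  [49, -40, 34, -27] -> [-40, -27, 34, 49] -> [-40, 34] -> [-42, 32] -> -42
  [41, 33, 46] -> [33, 41, 46] -> [46] -> [44] -> 44
  [42, -5, 8] -> [-5, 8, 42] -> [8, 42] -> [6, 40] -> 6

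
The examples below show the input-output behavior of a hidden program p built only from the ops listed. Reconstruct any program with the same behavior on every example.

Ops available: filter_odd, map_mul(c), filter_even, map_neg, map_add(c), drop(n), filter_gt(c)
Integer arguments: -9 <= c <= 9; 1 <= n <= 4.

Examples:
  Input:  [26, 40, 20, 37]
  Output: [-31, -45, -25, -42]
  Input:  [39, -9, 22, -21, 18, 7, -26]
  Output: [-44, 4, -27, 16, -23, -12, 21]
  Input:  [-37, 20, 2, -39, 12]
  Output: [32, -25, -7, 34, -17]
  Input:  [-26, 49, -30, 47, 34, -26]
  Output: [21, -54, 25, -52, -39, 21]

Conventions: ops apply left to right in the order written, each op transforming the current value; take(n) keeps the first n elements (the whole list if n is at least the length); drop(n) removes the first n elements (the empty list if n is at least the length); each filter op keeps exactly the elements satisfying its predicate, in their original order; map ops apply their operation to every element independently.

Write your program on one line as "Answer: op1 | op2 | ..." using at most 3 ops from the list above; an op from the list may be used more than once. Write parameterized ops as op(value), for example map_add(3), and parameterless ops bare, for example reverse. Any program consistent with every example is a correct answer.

map_add(7) | map_add(-2) | map_neg

Check, running the answer program on each example:
  [26, 40, 20, 37] -> [33, 47, 27, 44] -> [31, 45, 25, 42] -> [-31, -45, -25, -42]
  [39, -9, 22, -21, 18, 7, -26] -> [46, -2, 29, -14, 25, 14, -19] -> [44, -4, 27, -16, 23, 12, -21] -> [-44, 4, -27, 16, -23, -12, 21]
  [-37, 20, 2, -39, 12] -> [-30, 27, 9, -32, 19] -> [-32, 25, 7, -34, 17] -> [32, -25, -7, 34, -17]
  [-26, 49, -30, 47, 34, -26] -> [-19, 56, -23, 54, 41, -19] -> [-21, 54, -25, 52, 39, -21] -> [21, -54, 25, -52, -39, 21]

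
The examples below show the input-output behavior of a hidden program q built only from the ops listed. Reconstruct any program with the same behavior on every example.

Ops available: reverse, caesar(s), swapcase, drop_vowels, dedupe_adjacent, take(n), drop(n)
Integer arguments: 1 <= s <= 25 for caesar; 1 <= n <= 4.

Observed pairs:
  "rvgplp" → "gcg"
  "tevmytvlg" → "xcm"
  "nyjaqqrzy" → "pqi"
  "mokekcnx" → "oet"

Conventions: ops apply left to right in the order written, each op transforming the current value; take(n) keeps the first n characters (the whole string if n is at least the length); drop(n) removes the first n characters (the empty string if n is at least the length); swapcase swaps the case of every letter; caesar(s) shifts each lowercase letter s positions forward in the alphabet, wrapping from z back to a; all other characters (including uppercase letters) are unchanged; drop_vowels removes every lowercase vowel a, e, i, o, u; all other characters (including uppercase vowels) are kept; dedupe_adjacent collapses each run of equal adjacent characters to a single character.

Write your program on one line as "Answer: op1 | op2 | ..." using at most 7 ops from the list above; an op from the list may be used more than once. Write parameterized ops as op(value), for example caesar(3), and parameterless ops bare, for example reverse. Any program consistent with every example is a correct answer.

dedupe_adjacent | caesar(13) | caesar(19) | caesar(11) | reverse | take(3)

Check, running the answer program on each example:
  "rvgplp" -> "rvgplp" -> "eitcyc" -> "xbmvrv" -> "imxgcg" -> "gcgxmi" -> "gcg"
  "tevmytvlg" -> "tevmytvlg" -> "grizlgiyt" -> "zkbsezbrm" -> "kvmdpkmcx" -> "xcmkpdmvk" -> "xcm"
  "nyjaqqrzy" -> "nyjaqrzy" -> "alwndeml" -> "tepgwxfe" -> "eparhiqp" -> "pqihrape" -> "pqi"
  "mokekcnx" -> "mokekcnx" -> "zbxrxpak" -> "suqkqitd" -> "dfbvbteo" -> "oetbvbfd" -> "oet"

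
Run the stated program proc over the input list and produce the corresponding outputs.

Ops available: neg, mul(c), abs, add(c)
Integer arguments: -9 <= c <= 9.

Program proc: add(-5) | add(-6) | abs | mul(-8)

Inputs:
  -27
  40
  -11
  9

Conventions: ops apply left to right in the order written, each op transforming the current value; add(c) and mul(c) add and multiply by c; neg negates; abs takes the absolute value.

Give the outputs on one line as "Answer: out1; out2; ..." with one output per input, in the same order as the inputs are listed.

Execution, op by op:
  -27 -> -32 -> -38 -> 38 -> -304
  40 -> 35 -> 29 -> 29 -> -232
  -11 -> -16 -> -22 -> 22 -> -176
  9 -> 4 -> -2 -> 2 -> -16

-304; -232; -176; -16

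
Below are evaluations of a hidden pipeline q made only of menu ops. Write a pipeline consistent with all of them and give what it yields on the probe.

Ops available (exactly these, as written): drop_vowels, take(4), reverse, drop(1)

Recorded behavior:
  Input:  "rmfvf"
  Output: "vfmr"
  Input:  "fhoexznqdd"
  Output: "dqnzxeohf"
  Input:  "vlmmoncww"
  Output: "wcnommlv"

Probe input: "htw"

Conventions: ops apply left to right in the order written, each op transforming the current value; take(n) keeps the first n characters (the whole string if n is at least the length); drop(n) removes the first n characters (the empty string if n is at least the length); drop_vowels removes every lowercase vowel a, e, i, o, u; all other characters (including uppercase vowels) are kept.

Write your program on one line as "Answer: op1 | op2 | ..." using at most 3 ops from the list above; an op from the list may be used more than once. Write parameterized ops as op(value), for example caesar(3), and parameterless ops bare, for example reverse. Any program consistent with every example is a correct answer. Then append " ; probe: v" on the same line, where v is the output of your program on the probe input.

reverse | drop(1) ; probe: "th"

Check, running the answer program on each example:
  "rmfvf" -> "fvfmr" -> "vfmr"
  "fhoexznqdd" -> "ddqnzxeohf" -> "dqnzxeohf"
  "vlmmoncww" -> "wwcnommlv" -> "wcnommlv"
  probe: "htw" -> "wth" -> "th"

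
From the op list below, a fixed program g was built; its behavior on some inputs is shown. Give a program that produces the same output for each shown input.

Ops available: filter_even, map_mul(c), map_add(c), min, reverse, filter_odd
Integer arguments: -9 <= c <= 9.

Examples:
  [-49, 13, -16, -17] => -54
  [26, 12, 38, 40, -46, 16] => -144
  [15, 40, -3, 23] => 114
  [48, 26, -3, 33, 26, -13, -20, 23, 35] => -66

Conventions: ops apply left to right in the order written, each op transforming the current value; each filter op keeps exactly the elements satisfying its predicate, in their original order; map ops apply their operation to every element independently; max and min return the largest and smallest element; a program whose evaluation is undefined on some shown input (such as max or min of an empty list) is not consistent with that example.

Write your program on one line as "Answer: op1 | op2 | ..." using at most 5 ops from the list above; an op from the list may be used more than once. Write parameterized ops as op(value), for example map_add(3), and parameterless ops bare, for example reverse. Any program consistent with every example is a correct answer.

map_mul(3) | map_add(-3) | map_add(-3) | filter_even | min

Check, running the answer program on each example:
  [-49, 13, -16, -17] -> [-147, 39, -48, -51] -> [-150, 36, -51, -54] -> [-153, 33, -54, -57] -> [-54] -> -54
  [26, 12, 38, 40, -46, 16] -> [78, 36, 114, 120, -138, 48] -> [75, 33, 111, 117, -141, 45] -> [72, 30, 108, 114, -144, 42] -> [72, 30, 108, 114, -144, 42] -> -144
  [15, 40, -3, 23] -> [45, 120, -9, 69] -> [42, 117, -12, 66] -> [39, 114, -15, 63] -> [114] -> 114
  [48, 26, -3, 33, 26, -13, -20, 23, 35] -> [144, 78, -9, 99, 78, -39, -60, 69, 105] -> [141, 75, -12, 96, 75, -42, -63, 66, 102] -> [138, 72, -15, 93, 72, -45, -66, 63, 99] -> [138, 72, 72, -66] -> -66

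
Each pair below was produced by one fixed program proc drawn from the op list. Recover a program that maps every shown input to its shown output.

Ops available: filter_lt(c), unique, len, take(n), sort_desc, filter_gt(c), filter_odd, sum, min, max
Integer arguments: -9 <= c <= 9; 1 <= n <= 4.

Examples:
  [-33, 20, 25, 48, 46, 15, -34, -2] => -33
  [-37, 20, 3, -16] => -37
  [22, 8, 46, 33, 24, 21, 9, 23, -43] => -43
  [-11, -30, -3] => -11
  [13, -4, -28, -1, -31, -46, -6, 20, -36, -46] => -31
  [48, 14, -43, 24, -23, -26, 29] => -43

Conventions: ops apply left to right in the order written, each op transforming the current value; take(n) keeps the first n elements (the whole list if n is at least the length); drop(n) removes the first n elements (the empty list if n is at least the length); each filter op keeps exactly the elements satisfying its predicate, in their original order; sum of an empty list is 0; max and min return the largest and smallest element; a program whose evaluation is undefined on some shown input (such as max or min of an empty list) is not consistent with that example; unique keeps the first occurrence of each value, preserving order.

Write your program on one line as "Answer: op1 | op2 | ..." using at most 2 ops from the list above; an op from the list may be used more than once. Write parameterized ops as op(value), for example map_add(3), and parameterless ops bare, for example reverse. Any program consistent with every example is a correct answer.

filter_odd | min

Check, running the answer program on each example:
  [-33, 20, 25, 48, 46, 15, -34, -2] -> [-33, 25, 15] -> -33
  [-37, 20, 3, -16] -> [-37, 3] -> -37
  [22, 8, 46, 33, 24, 21, 9, 23, -43] -> [33, 21, 9, 23, -43] -> -43
  [-11, -30, -3] -> [-11, -3] -> -11
  [13, -4, -28, -1, -31, -46, -6, 20, -36, -46] -> [13, -1, -31] -> -31
  [48, 14, -43, 24, -23, -26, 29] -> [-43, -23, 29] -> -43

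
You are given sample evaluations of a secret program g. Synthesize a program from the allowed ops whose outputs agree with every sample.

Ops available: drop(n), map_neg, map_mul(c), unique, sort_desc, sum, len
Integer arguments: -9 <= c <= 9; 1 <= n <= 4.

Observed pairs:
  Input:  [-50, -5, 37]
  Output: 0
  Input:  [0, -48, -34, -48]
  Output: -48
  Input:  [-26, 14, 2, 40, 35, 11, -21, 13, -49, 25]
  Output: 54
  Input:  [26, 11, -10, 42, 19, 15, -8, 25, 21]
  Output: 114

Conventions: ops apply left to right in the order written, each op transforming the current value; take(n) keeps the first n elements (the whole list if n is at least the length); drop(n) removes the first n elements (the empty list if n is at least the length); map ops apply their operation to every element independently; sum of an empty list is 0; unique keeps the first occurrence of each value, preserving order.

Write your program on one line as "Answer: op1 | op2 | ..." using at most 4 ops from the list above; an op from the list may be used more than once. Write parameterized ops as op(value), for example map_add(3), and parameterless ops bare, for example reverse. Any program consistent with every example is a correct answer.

map_neg | drop(3) | map_neg | sum

Check, running the answer program on each example:
  [-50, -5, 37] -> [50, 5, -37] -> [] -> [] -> 0
  [0, -48, -34, -48] -> [0, 48, 34, 48] -> [48] -> [-48] -> -48
  [-26, 14, 2, 40, 35, 11, -21, 13, -49, 25] -> [26, -14, -2, -40, -35, -11, 21, -13, 49, -25] -> [-40, -35, -11, 21, -13, 49, -25] -> [40, 35, 11, -21, 13, -49, 25] -> 54
  [26, 11, -10, 42, 19, 15, -8, 25, 21] -> [-26, -11, 10, -42, -19, -15, 8, -25, -21] -> [-42, -19, -15, 8, -25, -21] -> [42, 19, 15, -8, 25, 21] -> 114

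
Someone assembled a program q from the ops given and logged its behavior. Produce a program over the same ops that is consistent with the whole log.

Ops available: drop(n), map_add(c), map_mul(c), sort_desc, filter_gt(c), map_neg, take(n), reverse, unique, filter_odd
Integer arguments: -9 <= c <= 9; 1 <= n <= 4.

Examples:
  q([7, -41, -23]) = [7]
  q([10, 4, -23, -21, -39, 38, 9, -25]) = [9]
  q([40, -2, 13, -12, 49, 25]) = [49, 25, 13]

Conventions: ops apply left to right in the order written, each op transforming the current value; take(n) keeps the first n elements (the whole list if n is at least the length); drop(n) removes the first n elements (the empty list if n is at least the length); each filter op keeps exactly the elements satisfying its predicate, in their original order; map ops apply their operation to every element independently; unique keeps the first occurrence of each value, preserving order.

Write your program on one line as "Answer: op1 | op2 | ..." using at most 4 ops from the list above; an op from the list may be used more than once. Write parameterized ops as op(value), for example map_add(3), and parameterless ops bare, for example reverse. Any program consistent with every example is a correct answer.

filter_odd | filter_gt(0) | sort_desc

Check, running the answer program on each example:
  [7, -41, -23] -> [7, -41, -23] -> [7] -> [7]
  [10, 4, -23, -21, -39, 38, 9, -25] -> [-23, -21, -39, 9, -25] -> [9] -> [9]
  [40, -2, 13, -12, 49, 25] -> [13, 49, 25] -> [13, 49, 25] -> [49, 25, 13]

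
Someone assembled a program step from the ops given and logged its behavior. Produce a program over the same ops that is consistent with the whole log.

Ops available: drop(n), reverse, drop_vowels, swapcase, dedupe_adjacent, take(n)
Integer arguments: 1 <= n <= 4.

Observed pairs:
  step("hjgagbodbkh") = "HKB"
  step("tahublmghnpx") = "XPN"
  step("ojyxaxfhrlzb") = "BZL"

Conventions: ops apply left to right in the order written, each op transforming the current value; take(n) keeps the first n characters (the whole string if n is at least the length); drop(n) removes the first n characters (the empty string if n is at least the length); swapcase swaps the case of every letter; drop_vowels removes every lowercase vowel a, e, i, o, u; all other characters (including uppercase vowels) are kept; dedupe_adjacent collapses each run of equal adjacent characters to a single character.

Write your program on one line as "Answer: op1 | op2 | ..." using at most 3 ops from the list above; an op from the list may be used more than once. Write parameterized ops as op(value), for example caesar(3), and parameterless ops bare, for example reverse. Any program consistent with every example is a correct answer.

reverse | take(3) | swapcase

Check, running the answer program on each example:
  "hjgagbodbkh" -> "hkbdobgagjh" -> "hkb" -> "HKB"
  "tahublmghnpx" -> "xpnhgmlbuhat" -> "xpn" -> "XPN"
  "ojyxaxfhrlzb" -> "bzlrhfxaxyjo" -> "bzl" -> "BZL"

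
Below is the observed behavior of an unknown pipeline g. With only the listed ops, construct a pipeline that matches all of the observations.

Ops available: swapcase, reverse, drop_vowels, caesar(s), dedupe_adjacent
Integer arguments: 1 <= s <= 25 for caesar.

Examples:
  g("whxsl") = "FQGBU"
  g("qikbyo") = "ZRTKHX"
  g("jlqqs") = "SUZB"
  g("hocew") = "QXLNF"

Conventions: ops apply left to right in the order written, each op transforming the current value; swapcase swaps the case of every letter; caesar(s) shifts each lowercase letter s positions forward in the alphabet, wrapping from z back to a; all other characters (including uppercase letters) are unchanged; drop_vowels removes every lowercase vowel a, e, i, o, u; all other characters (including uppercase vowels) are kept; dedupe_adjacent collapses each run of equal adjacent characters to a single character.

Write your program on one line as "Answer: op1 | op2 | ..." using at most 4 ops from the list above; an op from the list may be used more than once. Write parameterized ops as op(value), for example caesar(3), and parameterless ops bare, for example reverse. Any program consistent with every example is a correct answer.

caesar(9) | swapcase | dedupe_adjacent

Check, running the answer program on each example:
  "whxsl" -> "fqgbu" -> "FQGBU" -> "FQGBU"
  "qikbyo" -> "zrtkhx" -> "ZRTKHX" -> "ZRTKHX"
  "jlqqs" -> "suzzb" -> "SUZZB" -> "SUZB"
  "hocew" -> "qxlnf" -> "QXLNF" -> "QXLNF"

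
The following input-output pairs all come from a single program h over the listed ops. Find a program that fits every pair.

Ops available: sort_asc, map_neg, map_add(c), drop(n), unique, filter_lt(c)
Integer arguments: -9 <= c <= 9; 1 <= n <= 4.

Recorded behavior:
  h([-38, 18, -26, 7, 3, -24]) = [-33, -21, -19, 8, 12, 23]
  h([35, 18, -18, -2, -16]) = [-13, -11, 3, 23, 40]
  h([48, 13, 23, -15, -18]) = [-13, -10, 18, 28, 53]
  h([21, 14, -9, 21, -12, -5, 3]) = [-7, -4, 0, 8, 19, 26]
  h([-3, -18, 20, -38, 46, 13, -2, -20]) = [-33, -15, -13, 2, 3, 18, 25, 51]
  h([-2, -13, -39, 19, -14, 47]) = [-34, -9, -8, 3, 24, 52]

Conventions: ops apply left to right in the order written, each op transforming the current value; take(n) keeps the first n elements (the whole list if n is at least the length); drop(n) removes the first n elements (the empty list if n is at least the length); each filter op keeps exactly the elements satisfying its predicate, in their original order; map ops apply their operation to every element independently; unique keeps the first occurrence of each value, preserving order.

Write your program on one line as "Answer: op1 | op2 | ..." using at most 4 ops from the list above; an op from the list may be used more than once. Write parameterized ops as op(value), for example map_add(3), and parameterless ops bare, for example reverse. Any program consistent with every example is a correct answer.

unique | map_add(9) | map_add(-4) | sort_asc

Check, running the answer program on each example:
  [-38, 18, -26, 7, 3, -24] -> [-38, 18, -26, 7, 3, -24] -> [-29, 27, -17, 16, 12, -15] -> [-33, 23, -21, 12, 8, -19] -> [-33, -21, -19, 8, 12, 23]
  [35, 18, -18, -2, -16] -> [35, 18, -18, -2, -16] -> [44, 27, -9, 7, -7] -> [40, 23, -13, 3, -11] -> [-13, -11, 3, 23, 40]
  [48, 13, 23, -15, -18] -> [48, 13, 23, -15, -18] -> [57, 22, 32, -6, -9] -> [53, 18, 28, -10, -13] -> [-13, -10, 18, 28, 53]
  [21, 14, -9, 21, -12, -5, 3] -> [21, 14, -9, -12, -5, 3] -> [30, 23, 0, -3, 4, 12] -> [26, 19, -4, -7, 0, 8] -> [-7, -4, 0, 8, 19, 26]
  [-3, -18, 20, -38, 46, 13, -2, -20] -> [-3, -18, 20, -38, 46, 13, -2, -20] -> [6, -9, 29, -29, 55, 22, 7, -11] -> [2, -13, 25, -33, 51, 18, 3, -15] -> [-33, -15, -13, 2, 3, 18, 25, 51]
  [-2, -13, -39, 19, -14, 47] -> [-2, -13, -39, 19, -14, 47] -> [7, -4, -30, 28, -5, 56] -> [3, -8, -34, 24, -9, 52] -> [-34, -9, -8, 3, 24, 52]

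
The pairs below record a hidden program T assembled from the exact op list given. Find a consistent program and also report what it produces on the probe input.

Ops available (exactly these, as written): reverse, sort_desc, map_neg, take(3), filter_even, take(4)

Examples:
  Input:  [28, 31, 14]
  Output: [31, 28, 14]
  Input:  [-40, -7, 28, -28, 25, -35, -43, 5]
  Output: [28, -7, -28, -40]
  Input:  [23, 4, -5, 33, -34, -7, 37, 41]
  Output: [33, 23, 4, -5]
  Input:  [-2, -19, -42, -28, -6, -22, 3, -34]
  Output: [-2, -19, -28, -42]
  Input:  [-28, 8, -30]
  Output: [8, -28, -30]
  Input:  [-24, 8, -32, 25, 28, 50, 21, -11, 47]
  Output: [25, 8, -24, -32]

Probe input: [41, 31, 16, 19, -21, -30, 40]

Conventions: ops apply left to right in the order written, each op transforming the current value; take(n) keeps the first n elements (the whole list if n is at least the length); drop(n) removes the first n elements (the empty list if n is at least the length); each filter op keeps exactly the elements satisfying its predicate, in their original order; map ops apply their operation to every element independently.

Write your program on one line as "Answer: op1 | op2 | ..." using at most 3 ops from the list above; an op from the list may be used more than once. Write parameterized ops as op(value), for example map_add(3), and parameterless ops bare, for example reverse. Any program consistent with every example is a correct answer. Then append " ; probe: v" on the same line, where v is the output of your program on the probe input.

take(4) | sort_desc ; probe: [41, 31, 19, 16]

Check, running the answer program on each example:
  [28, 31, 14] -> [28, 31, 14] -> [31, 28, 14]
  [-40, -7, 28, -28, 25, -35, -43, 5] -> [-40, -7, 28, -28] -> [28, -7, -28, -40]
  [23, 4, -5, 33, -34, -7, 37, 41] -> [23, 4, -5, 33] -> [33, 23, 4, -5]
  [-2, -19, -42, -28, -6, -22, 3, -34] -> [-2, -19, -42, -28] -> [-2, -19, -28, -42]
  [-28, 8, -30] -> [-28, 8, -30] -> [8, -28, -30]
  [-24, 8, -32, 25, 28, 50, 21, -11, 47] -> [-24, 8, -32, 25] -> [25, 8, -24, -32]
  probe: [41, 31, 16, 19, -21, -30, 40] -> [41, 31, 16, 19] -> [41, 31, 19, 16]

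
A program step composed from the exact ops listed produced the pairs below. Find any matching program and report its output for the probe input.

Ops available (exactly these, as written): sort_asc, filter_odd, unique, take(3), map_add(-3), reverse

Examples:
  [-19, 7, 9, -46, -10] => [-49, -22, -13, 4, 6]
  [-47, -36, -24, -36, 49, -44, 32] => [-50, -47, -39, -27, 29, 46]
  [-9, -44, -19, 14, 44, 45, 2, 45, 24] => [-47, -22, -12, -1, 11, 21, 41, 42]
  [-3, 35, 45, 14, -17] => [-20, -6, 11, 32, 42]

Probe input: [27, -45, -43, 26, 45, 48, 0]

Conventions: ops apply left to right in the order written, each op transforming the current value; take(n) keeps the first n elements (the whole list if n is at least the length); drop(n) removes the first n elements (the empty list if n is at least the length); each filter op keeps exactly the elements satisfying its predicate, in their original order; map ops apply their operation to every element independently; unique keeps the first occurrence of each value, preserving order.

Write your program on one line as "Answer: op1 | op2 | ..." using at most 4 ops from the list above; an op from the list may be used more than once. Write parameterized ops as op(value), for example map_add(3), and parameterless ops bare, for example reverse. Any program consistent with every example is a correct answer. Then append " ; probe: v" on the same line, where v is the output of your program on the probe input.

sort_asc | unique | map_add(-3) ; probe: [-48, -46, -3, 23, 24, 42, 45]

Check, running the answer program on each example:
  [-19, 7, 9, -46, -10] -> [-46, -19, -10, 7, 9] -> [-46, -19, -10, 7, 9] -> [-49, -22, -13, 4, 6]
  [-47, -36, -24, -36, 49, -44, 32] -> [-47, -44, -36, -36, -24, 32, 49] -> [-47, -44, -36, -24, 32, 49] -> [-50, -47, -39, -27, 29, 46]
  [-9, -44, -19, 14, 44, 45, 2, 45, 24] -> [-44, -19, -9, 2, 14, 24, 44, 45, 45] -> [-44, -19, -9, 2, 14, 24, 44, 45] -> [-47, -22, -12, -1, 11, 21, 41, 42]
  [-3, 35, 45, 14, -17] -> [-17, -3, 14, 35, 45] -> [-17, -3, 14, 35, 45] -> [-20, -6, 11, 32, 42]
  probe: [27, -45, -43, 26, 45, 48, 0] -> [-45, -43, 0, 26, 27, 45, 48] -> [-45, -43, 0, 26, 27, 45, 48] -> [-48, -46, -3, 23, 24, 42, 45]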